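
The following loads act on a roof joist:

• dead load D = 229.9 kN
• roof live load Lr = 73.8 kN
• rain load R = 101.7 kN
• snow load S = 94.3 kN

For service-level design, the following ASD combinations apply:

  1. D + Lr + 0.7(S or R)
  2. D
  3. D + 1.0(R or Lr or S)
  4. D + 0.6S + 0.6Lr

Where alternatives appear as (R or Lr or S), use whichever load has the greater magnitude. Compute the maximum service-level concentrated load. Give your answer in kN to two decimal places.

374.89 kN

(S or R) → R = 101.7 kN; (R or Lr or S) → R = 101.7 kN.
1. 1.0(229.9) + 1.0(73.8) + 0.7(101.7) = 229.90 + 73.80 + 71.19 = 374.89
2. 1.0(229.9) = 229.90
3. 1.0(229.9) + 1.0(101.7) = 229.90 + 101.70 = 331.60
4. 1.0(229.9) + 0.6(94.3) + 0.6(73.8) = 229.90 + 56.58 + 44.28 = 330.76
The controlling combination is 1, giving 374.89 kN.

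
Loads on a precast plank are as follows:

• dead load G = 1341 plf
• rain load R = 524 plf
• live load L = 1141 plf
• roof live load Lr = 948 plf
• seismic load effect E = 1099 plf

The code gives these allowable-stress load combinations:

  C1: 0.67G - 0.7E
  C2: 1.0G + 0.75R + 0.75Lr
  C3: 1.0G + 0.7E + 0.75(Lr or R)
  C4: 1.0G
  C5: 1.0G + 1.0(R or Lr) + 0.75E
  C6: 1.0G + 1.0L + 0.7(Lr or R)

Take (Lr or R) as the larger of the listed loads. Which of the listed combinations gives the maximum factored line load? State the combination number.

Combination 6

(Lr or R) → Lr = 948 plf; (R or Lr) → Lr = 948 plf.
C1: 0.67(1341) - 0.7(1099) = 129.17
C2: 1.0(1341) + 0.75(524) + 0.75(948) = 2445.00
C3: 1.0(1341) + 0.7(1099) + 0.75(948) = 2821.30
C4: 1.0(1341) = 1341.00
C5: 1.0(1341) + 1.0(948) + 0.75(1099) = 3113.25
C6: 1.0(1341) + 1.0(1141) + 0.7(948) = 3145.60
The largest value is 3145.60 plf from combination 6.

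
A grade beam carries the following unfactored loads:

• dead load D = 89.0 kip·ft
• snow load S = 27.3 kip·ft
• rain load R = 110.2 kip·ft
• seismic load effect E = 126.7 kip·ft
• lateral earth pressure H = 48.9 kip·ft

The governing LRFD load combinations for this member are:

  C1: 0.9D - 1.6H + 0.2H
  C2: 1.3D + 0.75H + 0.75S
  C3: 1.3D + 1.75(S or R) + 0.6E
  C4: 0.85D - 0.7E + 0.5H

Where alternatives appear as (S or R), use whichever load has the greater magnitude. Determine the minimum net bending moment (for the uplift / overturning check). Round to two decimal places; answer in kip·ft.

(S or R) → R = 110.2 kip·ft.
C1: 0.9(89.0) - 1.6(48.9) + 0.2(48.9) = 80.10 - 78.24 + 9.78 = 11.64
C2: 1.3(89.0) + 0.75(48.9) + 0.75(27.3) = 172.85
C3: 1.3(89.0) + 1.75(110.2) + 0.6(126.7) = 115.70 + 192.85 + 76.02 = 384.57
C4: 0.85(89.0) - 0.7(126.7) + 0.5(48.9) = 75.65 - 88.69 + 24.45 = 11.41
Combination 4 gives the minimum: 11.41 kip·ft.

11.41 kip·ft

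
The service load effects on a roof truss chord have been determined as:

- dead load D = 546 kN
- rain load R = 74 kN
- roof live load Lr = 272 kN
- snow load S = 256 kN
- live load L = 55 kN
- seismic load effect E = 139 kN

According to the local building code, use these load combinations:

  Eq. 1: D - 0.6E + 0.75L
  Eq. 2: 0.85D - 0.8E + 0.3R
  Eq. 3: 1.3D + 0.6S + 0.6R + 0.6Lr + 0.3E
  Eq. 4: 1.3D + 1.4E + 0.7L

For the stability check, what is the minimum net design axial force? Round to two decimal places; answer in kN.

Eq. 1: 1.0(546) - 0.6(139) + 0.75(55) = 546.00 - 83.40 + 41.25 = 503.85
Eq. 2: 0.85(546) - 0.8(139) + 0.3(74) = 464.10 - 111.20 + 22.20 = 375.10
Eq. 3: 1.3(546) + 0.6(256) + 0.6(74) + 0.6(272) + 0.3(139) = 709.80 + 153.60 + 44.40 + 163.20 + 41.70 = 1112.70
Eq. 4: 1.3(546) + 1.4(139) + 0.7(55) = 709.80 + 194.60 + 38.50 = 942.90
Combination 2 gives the minimum: 375.10 kN.

375.10 kN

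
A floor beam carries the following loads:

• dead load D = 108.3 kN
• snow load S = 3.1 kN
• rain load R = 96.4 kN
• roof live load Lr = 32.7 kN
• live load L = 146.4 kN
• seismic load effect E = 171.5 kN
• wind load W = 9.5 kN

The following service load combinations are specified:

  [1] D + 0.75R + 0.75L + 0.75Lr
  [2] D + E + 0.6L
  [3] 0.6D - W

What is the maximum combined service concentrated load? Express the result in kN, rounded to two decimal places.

367.64 kN

[1] 1.0(108.3) + 0.75(96.4) + 0.75(146.4) + 0.75(32.7) = 108.30 + 72.30 + 109.80 + 24.53 = 314.93
[2] 1.0(108.3) + 1.0(171.5) + 0.6(146.4) = 108.30 + 171.50 + 87.84 = 367.64
[3] 0.6(108.3) - 1.0(9.5) = 64.98 - 9.50 = 55.48
Combination 2 governs: P = 367.64 kN.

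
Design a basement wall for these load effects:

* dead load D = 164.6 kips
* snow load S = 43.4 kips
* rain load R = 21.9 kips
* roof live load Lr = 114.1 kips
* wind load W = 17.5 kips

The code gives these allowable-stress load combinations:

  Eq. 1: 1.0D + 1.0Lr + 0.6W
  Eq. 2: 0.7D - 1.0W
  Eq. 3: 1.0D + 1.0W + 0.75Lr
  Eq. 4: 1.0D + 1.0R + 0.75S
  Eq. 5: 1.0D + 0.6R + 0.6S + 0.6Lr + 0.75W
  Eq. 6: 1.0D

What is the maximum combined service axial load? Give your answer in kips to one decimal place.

Eq. 1: 1.0(164.6) + 1.0(114.1) + 0.6(17.5) = 289.2
Eq. 2: 0.7(164.6) - 1.0(17.5) = 97.7
Eq. 3: 1.0(164.6) + 1.0(17.5) + 0.75(114.1) = 267.7
Eq. 4: 1.0(164.6) + 1.0(21.9) + 0.75(43.4) = 219.1
Eq. 5: 1.0(164.6) + 0.6(21.9) + 0.6(43.4) + 0.6(114.1) + 0.75(17.5) = 285.4
Eq. 6: 1.0(164.6) = 164.6
Maximum is from combination 1.

289.2 kips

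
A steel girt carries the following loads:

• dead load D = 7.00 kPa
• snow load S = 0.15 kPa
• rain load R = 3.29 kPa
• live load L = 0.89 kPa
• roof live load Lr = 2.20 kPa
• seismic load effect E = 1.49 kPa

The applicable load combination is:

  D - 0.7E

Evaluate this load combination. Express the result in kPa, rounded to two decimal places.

1.0(7.00) - 0.7(1.49) = 7.00 - 1.04 = 5.96
q_u = 5.96 kPa.

5.96 kPa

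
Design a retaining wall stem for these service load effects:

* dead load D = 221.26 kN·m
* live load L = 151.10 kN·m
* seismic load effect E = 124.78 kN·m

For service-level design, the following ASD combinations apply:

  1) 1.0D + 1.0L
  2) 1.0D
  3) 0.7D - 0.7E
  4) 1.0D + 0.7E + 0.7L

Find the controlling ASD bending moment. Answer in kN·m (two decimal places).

414.38 kN·m

1) 1.0(221.26) + 1.0(151.10) = 221.26 + 151.10 = 372.36
2) 1.0(221.26) = 221.26
3) 0.7(221.26) - 0.7(124.78) = 67.54
4) 1.0(221.26) + 0.7(124.78) + 0.7(151.10) = 221.26 + 87.35 + 105.77 = 414.38
The controlling combination is 4, giving 414.38 kN·m.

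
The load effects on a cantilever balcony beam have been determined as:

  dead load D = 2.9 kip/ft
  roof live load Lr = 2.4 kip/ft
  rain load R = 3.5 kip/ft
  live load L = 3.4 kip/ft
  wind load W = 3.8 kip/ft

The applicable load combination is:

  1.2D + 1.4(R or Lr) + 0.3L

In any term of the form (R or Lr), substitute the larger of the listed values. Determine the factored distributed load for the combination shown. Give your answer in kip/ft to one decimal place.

(R or Lr) → R = 3.5 kip/ft.
1.2(2.9) + 1.4(3.5) + 0.3(3.4) = 9.4
w_u = 9.4 kip/ft.

9.4 kip/ft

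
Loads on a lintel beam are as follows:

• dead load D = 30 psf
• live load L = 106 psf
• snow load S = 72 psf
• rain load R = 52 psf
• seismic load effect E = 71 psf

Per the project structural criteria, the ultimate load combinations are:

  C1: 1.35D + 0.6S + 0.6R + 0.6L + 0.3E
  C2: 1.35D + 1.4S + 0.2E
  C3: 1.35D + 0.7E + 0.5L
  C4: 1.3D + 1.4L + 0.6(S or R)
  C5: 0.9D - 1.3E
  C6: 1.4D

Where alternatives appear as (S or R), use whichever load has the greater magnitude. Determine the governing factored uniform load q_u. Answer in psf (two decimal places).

(S or R) → S = 72 psf.
C1: 1.35(30) + 0.6(72) + 0.6(52) + 0.6(106) + 0.3(71) = 40.50 + 43.20 + 31.20 + 63.60 + 21.30 = 199.80
C2: 1.35(30) + 1.4(72) + 0.2(71) = 40.50 + 100.80 + 14.20 = 155.50
C3: 1.35(30) + 0.7(71) + 0.5(106) = 40.50 + 49.70 + 53.00 = 143.20
C4: 1.3(30) + 1.4(106) + 0.6(72) = 39.00 + 148.40 + 43.20 = 230.60
C5: 0.9(30) - 1.3(71) = 27.00 - 92.30 = -65.30
C6: 1.4(30) = 42.00
Combination 4 governs: q_u = 230.60 psf.

230.60 psf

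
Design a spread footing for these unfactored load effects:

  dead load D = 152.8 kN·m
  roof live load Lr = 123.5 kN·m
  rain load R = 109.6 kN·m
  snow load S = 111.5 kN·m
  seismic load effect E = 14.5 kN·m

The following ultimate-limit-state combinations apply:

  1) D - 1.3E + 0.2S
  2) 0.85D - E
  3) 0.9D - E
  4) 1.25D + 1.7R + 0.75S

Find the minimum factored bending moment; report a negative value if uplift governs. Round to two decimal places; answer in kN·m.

115.38 kN·m

1) 1.0(152.8) - 1.3(14.5) + 0.2(111.5) = 152.80 - 18.85 + 22.30 = 156.25
2) 0.85(152.8) - 1.0(14.5) = 129.88 - 14.50 = 115.38
3) 0.9(152.8) - 1.0(14.5) = 137.52 - 14.50 = 123.02
4) 1.25(152.8) + 1.7(109.6) + 0.75(111.5) = 191.00 + 186.32 + 83.63 = 460.95
Combination 2 gives the minimum: 115.38 kN·m.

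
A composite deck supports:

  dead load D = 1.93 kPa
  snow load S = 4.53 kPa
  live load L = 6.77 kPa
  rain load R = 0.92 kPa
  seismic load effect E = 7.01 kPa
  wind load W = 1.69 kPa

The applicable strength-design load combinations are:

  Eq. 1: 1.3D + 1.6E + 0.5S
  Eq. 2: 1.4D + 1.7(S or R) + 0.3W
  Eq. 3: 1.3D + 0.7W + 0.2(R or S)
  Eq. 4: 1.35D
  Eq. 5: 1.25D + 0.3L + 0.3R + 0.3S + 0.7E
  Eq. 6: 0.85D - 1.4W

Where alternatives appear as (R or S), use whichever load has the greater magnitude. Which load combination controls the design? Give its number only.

(S or R) → S = 4.53 kPa; (R or S) → S = 4.53 kPa.
Eq. 1: 1.3(1.93) + 1.6(7.01) + 0.5(4.53) = 15.99
Eq. 2: 1.4(1.93) + 1.7(4.53) + 0.3(1.69) = 2.70 + 7.70 + 0.51 = 10.91
Eq. 3: 1.3(1.93) + 0.7(1.69) + 0.2(4.53) = 2.51 + 1.18 + 0.91 = 4.60
Eq. 4: 1.35(1.93) = 2.61
Eq. 5: 1.25(1.93) + 0.3(6.77) + 0.3(0.92) + 0.3(4.53) + 0.7(7.01) = 2.41 + 2.03 + 0.28 + 1.36 + 4.91 = 10.99
Eq. 6: 0.85(1.93) - 1.4(1.69) = 1.64 - 2.37 = -0.73
The largest value is 15.99 kPa from combination 1.

Combination 1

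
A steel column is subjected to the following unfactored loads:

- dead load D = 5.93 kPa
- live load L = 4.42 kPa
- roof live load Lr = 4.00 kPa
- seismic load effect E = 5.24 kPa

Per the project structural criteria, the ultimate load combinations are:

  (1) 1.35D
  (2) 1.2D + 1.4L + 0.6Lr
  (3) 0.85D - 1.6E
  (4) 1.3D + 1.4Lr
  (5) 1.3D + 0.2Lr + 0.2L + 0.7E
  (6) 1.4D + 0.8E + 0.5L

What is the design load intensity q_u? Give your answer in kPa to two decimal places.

15.70 kPa

(1) 1.35(5.93) = 8.01
(2) 1.2(5.93) + 1.4(4.42) + 0.6(4.00) = 15.70
(3) 0.85(5.93) - 1.6(5.24) = 5.04 - 8.38 = -3.34
(4) 1.3(5.93) + 1.4(4.00) = 7.71 + 5.60 = 13.31
(5) 1.3(5.93) + 0.2(4.00) + 0.2(4.42) + 0.7(5.24) = 7.71 + 0.80 + 0.88 + 3.67 = 13.06
(6) 1.4(5.93) + 0.8(5.24) + 0.5(4.42) = 8.30 + 4.19 + 2.21 = 14.70
Maximum is from combination 2.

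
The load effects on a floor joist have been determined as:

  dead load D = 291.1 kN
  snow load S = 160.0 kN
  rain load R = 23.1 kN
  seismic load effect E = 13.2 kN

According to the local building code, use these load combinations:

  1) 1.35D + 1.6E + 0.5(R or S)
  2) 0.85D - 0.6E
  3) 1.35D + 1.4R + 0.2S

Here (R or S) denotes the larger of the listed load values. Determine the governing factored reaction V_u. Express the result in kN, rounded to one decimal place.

(R or S) → S = 160.0 kN.
1) 1.35(291.1) + 1.6(13.2) + 0.5(160.0) = 393.0 + 21.1 + 80.0 = 494.1
2) 0.85(291.1) - 0.6(13.2) = 247.4 - 7.9 = 239.5
3) 1.35(291.1) + 1.4(23.1) + 0.2(160.0) = 393.0 + 32.3 + 32.0 = 457.3
Combination 1 governs: V_u = 494.1 kN.

494.1 kN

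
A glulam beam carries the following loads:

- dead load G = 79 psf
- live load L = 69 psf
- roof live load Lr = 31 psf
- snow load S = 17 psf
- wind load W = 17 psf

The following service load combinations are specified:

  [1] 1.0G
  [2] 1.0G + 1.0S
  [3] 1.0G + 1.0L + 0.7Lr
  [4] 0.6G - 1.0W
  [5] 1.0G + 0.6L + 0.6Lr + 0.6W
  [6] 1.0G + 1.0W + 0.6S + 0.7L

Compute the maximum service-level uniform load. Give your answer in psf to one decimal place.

[1] 1.0(79) = 79.0
[2] 1.0(79) + 1.0(17) = 79.0 + 17.0 = 96.0
[3] 1.0(79) + 1.0(69) + 0.7(31) = 79.0 + 69.0 + 21.7 = 169.7
[4] 0.6(79) - 1.0(17) = 47.4 - 17.0 = 30.4
[5] 1.0(79) + 0.6(69) + 0.6(31) + 0.6(17) = 79.0 + 41.4 + 18.6 + 10.2 = 149.2
[6] 1.0(79) + 1.0(17) + 0.6(17) + 0.7(69) = 79.0 + 17.0 + 10.2 + 48.3 = 154.5
The controlling combination is 3, giving 169.7 psf.

169.7 psf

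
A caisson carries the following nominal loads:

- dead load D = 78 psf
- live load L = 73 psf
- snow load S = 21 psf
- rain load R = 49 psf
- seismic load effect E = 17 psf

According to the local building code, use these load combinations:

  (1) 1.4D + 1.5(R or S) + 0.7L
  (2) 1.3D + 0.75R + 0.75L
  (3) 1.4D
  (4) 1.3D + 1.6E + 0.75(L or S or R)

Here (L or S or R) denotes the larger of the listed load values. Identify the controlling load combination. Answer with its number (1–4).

(R or S) → R = 49 psf; (L or S or R) → L = 73 psf.
(1) 1.4(78) + 1.5(49) + 0.7(73) = 109.20 + 73.50 + 51.10 = 233.80
(2) 1.3(78) + 0.75(49) + 0.75(73) = 101.40 + 36.75 + 54.75 = 192.90
(3) 1.4(78) = 109.20
(4) 1.3(78) + 1.6(17) + 0.75(73) = 101.40 + 27.20 + 54.75 = 183.35
The largest value is 233.80 psf from combination 1.

Combination 1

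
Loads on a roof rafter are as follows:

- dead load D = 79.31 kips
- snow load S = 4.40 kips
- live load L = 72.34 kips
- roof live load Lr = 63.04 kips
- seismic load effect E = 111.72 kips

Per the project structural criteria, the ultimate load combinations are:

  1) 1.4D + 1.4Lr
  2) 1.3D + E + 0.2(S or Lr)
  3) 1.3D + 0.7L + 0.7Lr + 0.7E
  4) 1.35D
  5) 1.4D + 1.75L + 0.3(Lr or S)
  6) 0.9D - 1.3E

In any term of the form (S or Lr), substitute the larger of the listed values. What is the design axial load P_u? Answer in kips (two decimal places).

276.07 kips

(S or Lr) → Lr = 63.04 kips; (Lr or S) → Lr = 63.04 kips.
1) 1.4(79.31) + 1.4(63.04) = 111.03 + 88.26 = 199.29
2) 1.3(79.31) + 1.0(111.72) + 0.2(63.04) = 103.10 + 111.72 + 12.61 = 227.43
3) 1.3(79.31) + 0.7(72.34) + 0.7(63.04) + 0.7(111.72) = 103.10 + 50.64 + 44.13 + 78.20 = 276.07
4) 1.35(79.31) = 107.07
5) 1.4(79.31) + 1.75(72.34) + 0.3(63.04) = 111.03 + 126.60 + 18.91 = 256.54
6) 0.9(79.31) - 1.3(111.72) = 71.38 - 145.24 = -73.86
Combination 3 governs: P_u = 276.07 kips.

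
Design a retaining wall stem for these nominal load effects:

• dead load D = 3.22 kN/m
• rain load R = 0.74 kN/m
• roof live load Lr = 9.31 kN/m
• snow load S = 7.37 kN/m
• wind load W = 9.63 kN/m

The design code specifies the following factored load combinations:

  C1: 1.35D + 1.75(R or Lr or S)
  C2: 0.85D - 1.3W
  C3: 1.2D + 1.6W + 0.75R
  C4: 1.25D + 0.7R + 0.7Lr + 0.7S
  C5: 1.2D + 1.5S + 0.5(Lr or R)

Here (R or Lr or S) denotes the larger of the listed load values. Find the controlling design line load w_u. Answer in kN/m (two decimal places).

(R or Lr or S) → Lr = 9.31 kN/m; (Lr or R) → Lr = 9.31 kN/m.
C1: 1.35(3.22) + 1.75(9.31) = 4.35 + 16.29 = 20.64
C2: 0.85(3.22) - 1.3(9.63) = 2.74 - 12.52 = -9.78
C3: 1.2(3.22) + 1.6(9.63) + 0.75(0.74) = 3.86 + 15.41 + 0.56 = 19.83
C4: 1.25(3.22) + 0.7(0.74) + 0.7(9.31) + 0.7(7.37) = 16.22
C5: 1.2(3.22) + 1.5(7.37) + 0.5(9.31) = 19.57
Maximum is from combination 1.

20.64 kN/m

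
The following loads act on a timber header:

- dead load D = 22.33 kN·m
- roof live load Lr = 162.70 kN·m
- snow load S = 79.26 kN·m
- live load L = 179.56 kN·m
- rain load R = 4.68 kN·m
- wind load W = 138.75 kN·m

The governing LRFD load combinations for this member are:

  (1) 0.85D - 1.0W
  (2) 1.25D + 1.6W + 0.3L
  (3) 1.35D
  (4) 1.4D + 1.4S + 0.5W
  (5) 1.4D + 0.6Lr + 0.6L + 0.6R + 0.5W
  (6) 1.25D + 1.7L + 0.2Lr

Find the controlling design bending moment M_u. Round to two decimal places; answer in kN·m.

(1) 0.85(22.33) - 1.0(138.75) = 18.98 - 138.75 = -119.77
(2) 1.25(22.33) + 1.6(138.75) + 0.3(179.56) = 27.91 + 222.00 + 53.87 = 303.78
(3) 1.35(22.33) = 30.15
(4) 1.4(22.33) + 1.4(79.26) + 0.5(138.75) = 31.26 + 110.96 + 69.38 = 211.60
(5) 1.4(22.33) + 0.6(162.70) + 0.6(179.56) + 0.6(4.68) + 0.5(138.75) = 308.80
(6) 1.25(22.33) + 1.7(179.56) + 0.2(162.70) = 27.91 + 305.25 + 32.54 = 365.70
The controlling combination is 6, giving 365.70 kN·m.

365.70 kN·m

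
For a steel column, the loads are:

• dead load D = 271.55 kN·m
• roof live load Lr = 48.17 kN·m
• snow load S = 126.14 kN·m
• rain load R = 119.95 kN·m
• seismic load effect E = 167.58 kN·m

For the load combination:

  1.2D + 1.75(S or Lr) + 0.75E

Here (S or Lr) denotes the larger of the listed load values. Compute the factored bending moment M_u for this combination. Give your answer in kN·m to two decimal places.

(S or Lr) → S = 126.14 kN·m.
1.2(271.55) + 1.75(126.14) + 0.75(167.58) = 672.29
M_u = 672.29 kN·m.

672.29 kN·m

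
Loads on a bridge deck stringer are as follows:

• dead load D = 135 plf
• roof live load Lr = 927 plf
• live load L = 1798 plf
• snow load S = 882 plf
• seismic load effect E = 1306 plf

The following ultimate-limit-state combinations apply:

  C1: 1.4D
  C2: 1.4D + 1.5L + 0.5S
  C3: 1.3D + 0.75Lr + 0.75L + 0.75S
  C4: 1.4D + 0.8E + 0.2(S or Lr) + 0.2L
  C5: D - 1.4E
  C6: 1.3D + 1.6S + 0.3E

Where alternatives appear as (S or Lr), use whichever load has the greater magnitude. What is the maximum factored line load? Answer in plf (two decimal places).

3327.00 plf

(S or Lr) → Lr = 927 plf.
C1: 1.4(135) = 189.00
C2: 1.4(135) + 1.5(1798) + 0.5(882) = 189.00 + 2697.00 + 441.00 = 3327.00
C3: 1.3(135) + 0.75(927) + 0.75(1798) + 0.75(882) = 175.50 + 695.25 + 1348.50 + 661.50 = 2880.75
C4: 1.4(135) + 0.8(1306) + 0.2(927) + 0.2(1798) = 189.00 + 1044.80 + 185.40 + 359.60 = 1778.80
C5: 1.0(135) - 1.4(1306) = 135.00 - 1828.40 = -1693.40
C6: 1.3(135) + 1.6(882) + 0.3(1306) = 175.50 + 1411.20 + 391.80 = 1978.50
The controlling combination is 2, giving 3327.00 plf.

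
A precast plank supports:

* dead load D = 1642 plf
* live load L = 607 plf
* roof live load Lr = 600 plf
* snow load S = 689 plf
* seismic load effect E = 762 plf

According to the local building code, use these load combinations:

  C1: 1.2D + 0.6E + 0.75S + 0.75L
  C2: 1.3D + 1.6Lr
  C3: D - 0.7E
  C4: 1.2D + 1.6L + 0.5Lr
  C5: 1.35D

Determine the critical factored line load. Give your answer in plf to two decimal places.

C1: 1.2(1642) + 0.6(762) + 0.75(689) + 0.75(607) = 1970.40 + 457.20 + 516.75 + 455.25 = 3399.60
C2: 1.3(1642) + 1.6(600) = 2134.60 + 960.00 = 3094.60
C3: 1.0(1642) - 0.7(762) = 1642.00 - 533.40 = 1108.60
C4: 1.2(1642) + 1.6(607) + 0.5(600) = 1970.40 + 971.20 + 300.00 = 3241.60
C5: 1.35(1642) = 2216.70
Maximum is from combination 1.

3399.60 plf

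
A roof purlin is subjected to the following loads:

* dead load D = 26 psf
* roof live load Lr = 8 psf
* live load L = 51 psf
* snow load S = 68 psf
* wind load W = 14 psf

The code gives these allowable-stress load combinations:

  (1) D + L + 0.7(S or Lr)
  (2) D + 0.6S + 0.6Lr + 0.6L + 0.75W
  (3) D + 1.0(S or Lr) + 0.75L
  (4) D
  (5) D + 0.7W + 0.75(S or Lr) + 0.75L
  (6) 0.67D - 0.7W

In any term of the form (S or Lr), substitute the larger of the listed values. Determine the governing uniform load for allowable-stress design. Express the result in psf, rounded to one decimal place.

132.3 psf

(S or Lr) → S = 68 psf.
(1) 1.0(26) + 1.0(51) + 0.7(68) = 124.6
(2) 1.0(26) + 0.6(68) + 0.6(8) + 0.6(51) + 0.75(14) = 112.7
(3) 1.0(26) + 1.0(68) + 0.75(51) = 132.3
(4) 1.0(26) = 26.0
(5) 1.0(26) + 0.7(14) + 0.75(68) + 0.75(51) = 125.1
(6) 0.67(26) - 0.7(14) = 7.6
The controlling combination is 3, giving 132.3 psf.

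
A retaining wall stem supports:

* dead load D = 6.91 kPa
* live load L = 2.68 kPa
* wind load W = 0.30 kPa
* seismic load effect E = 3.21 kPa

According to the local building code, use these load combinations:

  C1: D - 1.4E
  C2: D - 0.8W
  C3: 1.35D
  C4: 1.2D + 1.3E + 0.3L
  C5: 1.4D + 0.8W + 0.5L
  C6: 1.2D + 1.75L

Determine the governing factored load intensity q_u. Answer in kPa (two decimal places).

C1: 1.0(6.91) - 1.4(3.21) = 6.91 - 4.49 = 2.42
C2: 1.0(6.91) - 0.8(0.30) = 6.91 - 0.24 = 6.67
C3: 1.35(6.91) = 9.33
C4: 1.2(6.91) + 1.3(3.21) + 0.3(2.68) = 13.27
C5: 1.4(6.91) + 0.8(0.30) + 0.5(2.68) = 9.67 + 0.24 + 1.34 = 11.25
C6: 1.2(6.91) + 1.75(2.68) = 8.29 + 4.69 = 12.98
Maximum is from combination 4.

13.27 kPa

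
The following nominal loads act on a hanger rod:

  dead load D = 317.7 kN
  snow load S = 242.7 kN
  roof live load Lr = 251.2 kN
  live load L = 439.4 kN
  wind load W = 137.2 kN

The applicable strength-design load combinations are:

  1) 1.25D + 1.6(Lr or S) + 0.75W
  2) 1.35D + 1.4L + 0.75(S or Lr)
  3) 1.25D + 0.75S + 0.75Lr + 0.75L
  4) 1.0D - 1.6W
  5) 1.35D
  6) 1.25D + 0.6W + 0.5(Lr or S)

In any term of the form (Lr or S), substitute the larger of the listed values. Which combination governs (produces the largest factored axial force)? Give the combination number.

Combination 2

(Lr or S) → Lr = 251.2 kN; (S or Lr) → Lr = 251.2 kN.
1) 1.25(317.7) + 1.6(251.2) + 0.75(137.2) = 397.1 + 401.9 + 102.9 = 901.9
2) 1.35(317.7) + 1.4(439.4) + 0.75(251.2) = 428.9 + 615.2 + 188.4 = 1232.5
3) 1.25(317.7) + 0.75(242.7) + 0.75(251.2) + 0.75(439.4) = 397.1 + 182.0 + 188.4 + 329.6 = 1097.1
4) 1.0(317.7) - 1.6(137.2) = 317.7 - 219.5 = 98.2
5) 1.35(317.7) = 428.9
6) 1.25(317.7) + 0.6(137.2) + 0.5(251.2) = 397.1 + 82.3 + 125.6 = 605.0
The largest value is 1232.5 kN from combination 2.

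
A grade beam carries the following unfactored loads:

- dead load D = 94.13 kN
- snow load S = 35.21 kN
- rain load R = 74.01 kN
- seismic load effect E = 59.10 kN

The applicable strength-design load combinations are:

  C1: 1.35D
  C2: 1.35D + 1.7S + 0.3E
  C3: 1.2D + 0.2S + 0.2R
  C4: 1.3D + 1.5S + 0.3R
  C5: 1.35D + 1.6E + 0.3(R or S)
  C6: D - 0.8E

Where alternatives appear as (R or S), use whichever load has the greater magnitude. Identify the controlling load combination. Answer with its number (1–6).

(R or S) → R = 74.01 kN.
C1: 1.35(94.13) = 127.08
C2: 1.35(94.13) + 1.7(35.21) + 0.3(59.10) = 204.66
C3: 1.2(94.13) + 0.2(35.21) + 0.2(74.01) = 112.96 + 7.04 + 14.80 = 134.80
C4: 1.3(94.13) + 1.5(35.21) + 0.3(74.01) = 122.37 + 52.82 + 22.20 = 197.39
C5: 1.35(94.13) + 1.6(59.10) + 0.3(74.01) = 127.08 + 94.56 + 22.20 = 243.84
C6: 1.0(94.13) - 0.8(59.10) = 94.13 - 47.28 = 46.85
The largest value is 243.84 kN from combination 5.

Combination 5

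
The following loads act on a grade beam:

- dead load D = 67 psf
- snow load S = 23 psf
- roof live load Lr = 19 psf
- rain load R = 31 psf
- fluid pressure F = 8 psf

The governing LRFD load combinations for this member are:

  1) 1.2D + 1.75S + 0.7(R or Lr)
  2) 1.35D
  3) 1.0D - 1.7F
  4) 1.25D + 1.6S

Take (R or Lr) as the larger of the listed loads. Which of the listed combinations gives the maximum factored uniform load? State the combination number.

(R or Lr) → R = 31 psf.
1) 1.2(67) + 1.75(23) + 0.7(31) = 142.4
2) 1.35(67) = 90.5
3) 1.0(67) - 1.7(8) = 53.4
4) 1.25(67) + 1.6(23) = 120.6
The largest value is 142.4 psf from combination 1.

Combination 1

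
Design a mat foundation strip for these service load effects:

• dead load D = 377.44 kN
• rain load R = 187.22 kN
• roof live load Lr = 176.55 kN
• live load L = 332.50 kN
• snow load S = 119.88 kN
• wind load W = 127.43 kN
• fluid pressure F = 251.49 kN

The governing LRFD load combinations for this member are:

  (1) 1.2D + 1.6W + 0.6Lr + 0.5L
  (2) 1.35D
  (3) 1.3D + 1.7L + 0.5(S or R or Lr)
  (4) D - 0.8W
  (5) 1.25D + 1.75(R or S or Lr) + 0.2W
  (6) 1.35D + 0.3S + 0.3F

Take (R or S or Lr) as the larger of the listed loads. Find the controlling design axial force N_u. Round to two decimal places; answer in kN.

(S or R or Lr) → R = 187.22 kN; (R or S or Lr) → R = 187.22 kN.
(1) 1.2(377.44) + 1.6(127.43) + 0.6(176.55) + 0.5(332.50) = 452.93 + 203.89 + 105.93 + 166.25 = 929.00
(2) 1.35(377.44) = 509.54
(3) 1.3(377.44) + 1.7(332.50) + 0.5(187.22) = 490.67 + 565.25 + 93.61 = 1149.53
(4) 1.0(377.44) - 0.8(127.43) = 377.44 - 101.94 = 275.50
(5) 1.25(377.44) + 1.75(187.22) + 0.2(127.43) = 824.92
(6) 1.35(377.44) + 0.3(119.88) + 0.3(251.49) = 620.96
Combination 3 governs: N_u = 1149.53 kN.

1149.53 kN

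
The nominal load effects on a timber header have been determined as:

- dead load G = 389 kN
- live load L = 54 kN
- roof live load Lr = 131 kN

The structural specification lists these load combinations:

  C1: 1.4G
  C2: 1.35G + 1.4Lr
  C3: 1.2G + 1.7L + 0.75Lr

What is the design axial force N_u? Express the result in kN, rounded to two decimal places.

708.55 kN

C1: 1.4(389) = 544.60
C2: 1.35(389) + 1.4(131) = 708.55
C3: 1.2(389) + 1.7(54) + 0.75(131) = 656.85
Maximum is from combination 2.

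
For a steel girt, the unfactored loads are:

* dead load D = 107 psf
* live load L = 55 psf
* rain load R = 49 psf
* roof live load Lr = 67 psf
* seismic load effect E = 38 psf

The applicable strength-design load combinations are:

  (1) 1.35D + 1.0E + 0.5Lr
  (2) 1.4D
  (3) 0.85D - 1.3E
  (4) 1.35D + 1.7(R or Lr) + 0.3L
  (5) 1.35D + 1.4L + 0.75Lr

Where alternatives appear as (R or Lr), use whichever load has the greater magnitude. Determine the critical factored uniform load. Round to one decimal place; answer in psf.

(R or Lr) → Lr = 67 psf.
(1) 1.35(107) + 1.0(38) + 0.5(67) = 144.5 + 38.0 + 33.5 = 216.0
(2) 1.4(107) = 149.8
(3) 0.85(107) - 1.3(38) = 91.0 - 49.4 = 41.6
(4) 1.35(107) + 1.7(67) + 0.3(55) = 144.5 + 113.9 + 16.5 = 274.9
(5) 1.35(107) + 1.4(55) + 0.75(67) = 271.7
The controlling combination is 4, giving 274.9 psf.

274.9 psf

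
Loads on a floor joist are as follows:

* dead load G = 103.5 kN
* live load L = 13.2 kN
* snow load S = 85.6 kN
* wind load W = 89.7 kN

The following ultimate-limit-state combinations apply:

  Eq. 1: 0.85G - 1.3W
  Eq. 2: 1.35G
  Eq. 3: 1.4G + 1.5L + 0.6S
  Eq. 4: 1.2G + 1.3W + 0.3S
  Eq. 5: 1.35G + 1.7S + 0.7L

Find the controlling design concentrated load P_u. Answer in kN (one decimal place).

294.5 kN

Eq. 1: 0.85(103.5) - 1.3(89.7) = -28.6
Eq. 2: 1.35(103.5) = 139.7
Eq. 3: 1.4(103.5) + 1.5(13.2) + 0.6(85.6) = 216.1
Eq. 4: 1.2(103.5) + 1.3(89.7) + 0.3(85.6) = 266.5
Eq. 5: 1.35(103.5) + 1.7(85.6) + 0.7(13.2) = 294.5
Combination 5 governs: P_u = 294.5 kN.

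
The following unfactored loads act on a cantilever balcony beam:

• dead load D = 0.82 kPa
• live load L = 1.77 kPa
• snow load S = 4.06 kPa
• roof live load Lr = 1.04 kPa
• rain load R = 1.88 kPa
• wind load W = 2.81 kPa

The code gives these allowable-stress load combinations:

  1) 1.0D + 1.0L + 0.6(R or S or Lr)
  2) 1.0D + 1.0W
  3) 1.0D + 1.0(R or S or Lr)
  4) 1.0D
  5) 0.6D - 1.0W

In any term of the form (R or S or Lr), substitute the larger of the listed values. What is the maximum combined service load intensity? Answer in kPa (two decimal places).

5.03 kPa

(R or S or Lr) → S = 4.06 kPa.
1) 1.0(0.82) + 1.0(1.77) + 0.6(4.06) = 0.82 + 1.77 + 2.44 = 5.03
2) 1.0(0.82) + 1.0(2.81) = 0.82 + 2.81 = 3.63
3) 1.0(0.82) + 1.0(4.06) = 0.82 + 4.06 = 4.88
4) 1.0(0.82) = 0.82
5) 0.6(0.82) - 1.0(2.81) = 0.49 - 2.81 = -2.32
Maximum is from combination 1.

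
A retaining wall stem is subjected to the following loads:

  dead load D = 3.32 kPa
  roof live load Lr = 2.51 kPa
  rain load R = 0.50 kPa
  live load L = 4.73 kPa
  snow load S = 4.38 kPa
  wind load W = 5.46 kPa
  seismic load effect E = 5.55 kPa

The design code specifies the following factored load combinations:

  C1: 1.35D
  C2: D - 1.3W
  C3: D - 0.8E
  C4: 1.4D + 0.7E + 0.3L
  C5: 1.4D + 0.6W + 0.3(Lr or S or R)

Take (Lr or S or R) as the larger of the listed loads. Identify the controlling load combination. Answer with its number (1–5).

Combination 4

(Lr or S or R) → S = 4.38 kPa.
C1: 1.35(3.32) = 4.48
C2: 1.0(3.32) - 1.3(5.46) = 3.32 - 7.10 = -3.78
C3: 1.0(3.32) - 0.8(5.55) = 3.32 - 4.44 = -1.12
C4: 1.4(3.32) + 0.7(5.55) + 0.3(4.73) = 9.95
C5: 1.4(3.32) + 0.6(5.46) + 0.3(4.38) = 4.65 + 3.28 + 1.31 = 9.24
The largest value is 9.95 kPa from combination 4.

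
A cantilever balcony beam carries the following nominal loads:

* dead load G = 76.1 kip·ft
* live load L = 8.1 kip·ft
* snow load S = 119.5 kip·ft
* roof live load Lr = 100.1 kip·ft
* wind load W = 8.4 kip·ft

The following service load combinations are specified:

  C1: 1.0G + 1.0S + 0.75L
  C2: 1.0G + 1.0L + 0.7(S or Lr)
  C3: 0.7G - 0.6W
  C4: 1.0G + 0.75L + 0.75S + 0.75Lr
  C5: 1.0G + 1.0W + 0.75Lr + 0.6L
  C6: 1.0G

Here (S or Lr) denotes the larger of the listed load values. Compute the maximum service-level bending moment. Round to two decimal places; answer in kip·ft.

(S or Lr) → S = 119.5 kip·ft.
C1: 1.0(76.1) + 1.0(119.5) + 0.75(8.1) = 201.68
C2: 1.0(76.1) + 1.0(8.1) + 0.7(119.5) = 167.85
C3: 0.7(76.1) - 0.6(8.4) = 48.23
C4: 1.0(76.1) + 0.75(8.1) + 0.75(119.5) + 0.75(100.1) = 246.88
C5: 1.0(76.1) + 1.0(8.4) + 0.75(100.1) + 0.6(8.1) = 164.44
C6: 1.0(76.1) = 76.10
The controlling combination is 4, giving 246.88 kip·ft.

246.88 kip·ft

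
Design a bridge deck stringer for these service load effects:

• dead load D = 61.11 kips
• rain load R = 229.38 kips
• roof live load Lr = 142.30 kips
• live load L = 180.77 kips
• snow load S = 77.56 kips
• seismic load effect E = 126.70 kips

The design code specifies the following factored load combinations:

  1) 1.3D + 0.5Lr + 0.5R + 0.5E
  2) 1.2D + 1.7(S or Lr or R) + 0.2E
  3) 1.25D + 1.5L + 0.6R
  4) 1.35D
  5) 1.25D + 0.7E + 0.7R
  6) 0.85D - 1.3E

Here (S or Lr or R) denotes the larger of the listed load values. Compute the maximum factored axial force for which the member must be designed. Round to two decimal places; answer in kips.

488.62 kips

(S or Lr or R) → R = 229.38 kips.
1) 1.3(61.11) + 0.5(142.30) + 0.5(229.38) + 0.5(126.70) = 79.44 + 71.15 + 114.69 + 63.35 = 328.63
2) 1.2(61.11) + 1.7(229.38) + 0.2(126.70) = 73.33 + 389.95 + 25.34 = 488.62
3) 1.25(61.11) + 1.5(180.77) + 0.6(229.38) = 485.17
4) 1.35(61.11) = 82.50
5) 1.25(61.11) + 0.7(126.70) + 0.7(229.38) = 325.64
6) 0.85(61.11) - 1.3(126.70) = 51.94 - 164.71 = -112.77
Maximum is from combination 2.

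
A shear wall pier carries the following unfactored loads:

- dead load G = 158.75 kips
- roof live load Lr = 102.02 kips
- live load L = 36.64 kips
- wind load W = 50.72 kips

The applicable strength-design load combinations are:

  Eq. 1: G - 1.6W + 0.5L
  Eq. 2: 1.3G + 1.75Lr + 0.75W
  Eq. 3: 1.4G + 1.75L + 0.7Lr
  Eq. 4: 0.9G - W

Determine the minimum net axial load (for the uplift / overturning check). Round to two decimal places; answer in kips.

92.16 kips

Eq. 1: 1.0(158.75) - 1.6(50.72) + 0.5(36.64) = 158.75 - 81.15 + 18.32 = 95.92
Eq. 2: 1.3(158.75) + 1.75(102.02) + 0.75(50.72) = 422.95
Eq. 3: 1.4(158.75) + 1.75(36.64) + 0.7(102.02) = 222.25 + 64.12 + 71.41 = 357.78
Eq. 4: 0.9(158.75) - 1.0(50.72) = 142.88 - 50.72 = 92.16
Combination 4 gives the minimum: 92.16 kips.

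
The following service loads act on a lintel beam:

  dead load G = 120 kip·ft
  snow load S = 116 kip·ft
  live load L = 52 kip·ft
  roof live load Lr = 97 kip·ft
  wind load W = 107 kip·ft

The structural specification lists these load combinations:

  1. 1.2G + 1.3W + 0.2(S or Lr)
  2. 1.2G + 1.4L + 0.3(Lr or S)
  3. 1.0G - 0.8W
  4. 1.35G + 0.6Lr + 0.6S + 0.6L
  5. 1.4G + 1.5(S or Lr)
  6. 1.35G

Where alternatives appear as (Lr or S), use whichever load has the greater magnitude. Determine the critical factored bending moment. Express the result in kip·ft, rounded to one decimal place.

342.0 kip·ft

(S or Lr) → S = 116 kip·ft; (Lr or S) → S = 116 kip·ft.
1. 1.2(120) + 1.3(107) + 0.2(116) = 144.0 + 139.1 + 23.2 = 306.3
2. 1.2(120) + 1.4(52) + 0.3(116) = 144.0 + 72.8 + 34.8 = 251.6
3. 1.0(120) - 0.8(107) = 120.0 - 85.6 = 34.4
4. 1.35(120) + 0.6(97) + 0.6(116) + 0.6(52) = 162.0 + 58.2 + 69.6 + 31.2 = 321.0
5. 1.4(120) + 1.5(116) = 168.0 + 174.0 = 342.0
6. 1.35(120) = 162.0
Maximum is from combination 5.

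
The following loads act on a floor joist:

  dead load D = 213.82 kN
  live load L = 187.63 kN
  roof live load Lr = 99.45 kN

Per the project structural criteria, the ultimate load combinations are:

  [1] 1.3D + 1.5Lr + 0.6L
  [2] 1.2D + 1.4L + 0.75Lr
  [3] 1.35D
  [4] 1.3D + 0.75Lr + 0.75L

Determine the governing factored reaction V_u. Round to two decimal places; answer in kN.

[1] 1.3(213.82) + 1.5(99.45) + 0.6(187.63) = 539.72
[2] 1.2(213.82) + 1.4(187.63) + 0.75(99.45) = 256.58 + 262.68 + 74.59 = 593.85
[3] 1.35(213.82) = 288.66
[4] 1.3(213.82) + 0.75(99.45) + 0.75(187.63) = 277.97 + 74.59 + 140.72 = 493.28
The controlling combination is 2, giving 593.85 kN.

593.85 kN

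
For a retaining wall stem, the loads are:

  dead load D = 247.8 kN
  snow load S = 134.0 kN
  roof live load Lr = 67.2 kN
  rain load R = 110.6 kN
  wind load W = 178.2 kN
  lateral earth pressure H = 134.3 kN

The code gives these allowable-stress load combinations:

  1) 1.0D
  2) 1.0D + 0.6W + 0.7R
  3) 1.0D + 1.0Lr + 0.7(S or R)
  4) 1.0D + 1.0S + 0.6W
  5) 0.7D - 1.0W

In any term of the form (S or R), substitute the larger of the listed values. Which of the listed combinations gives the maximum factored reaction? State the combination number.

(S or R) → S = 134.0 kN.
1) 1.0(247.8) = 247.80
2) 1.0(247.8) + 0.6(178.2) + 0.7(110.6) = 432.14
3) 1.0(247.8) + 1.0(67.2) + 0.7(134.0) = 408.80
4) 1.0(247.8) + 1.0(134.0) + 0.6(178.2) = 488.72
5) 0.7(247.8) - 1.0(178.2) = -4.74
The largest value is 488.72 kN from combination 4.

Combination 4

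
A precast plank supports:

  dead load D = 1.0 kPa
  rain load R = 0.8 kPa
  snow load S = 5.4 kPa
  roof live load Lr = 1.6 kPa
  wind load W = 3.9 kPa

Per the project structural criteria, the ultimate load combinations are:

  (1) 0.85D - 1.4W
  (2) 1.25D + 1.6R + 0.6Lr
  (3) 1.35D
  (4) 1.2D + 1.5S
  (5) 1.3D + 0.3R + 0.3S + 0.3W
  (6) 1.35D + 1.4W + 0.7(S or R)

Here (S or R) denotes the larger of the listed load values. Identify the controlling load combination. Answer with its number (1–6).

Combination 6

(S or R) → S = 5.4 kPa.
(1) 0.85(1.0) - 1.4(3.9) = -4.6
(2) 1.25(1.0) + 1.6(0.8) + 0.6(1.6) = 3.5
(3) 1.35(1.0) = 1.4
(4) 1.2(1.0) + 1.5(5.4) = 9.3
(5) 1.3(1.0) + 0.3(0.8) + 0.3(5.4) + 0.3(3.9) = 4.3
(6) 1.35(1.0) + 1.4(3.9) + 0.7(5.4) = 10.6
The largest value is 10.6 kPa from combination 6.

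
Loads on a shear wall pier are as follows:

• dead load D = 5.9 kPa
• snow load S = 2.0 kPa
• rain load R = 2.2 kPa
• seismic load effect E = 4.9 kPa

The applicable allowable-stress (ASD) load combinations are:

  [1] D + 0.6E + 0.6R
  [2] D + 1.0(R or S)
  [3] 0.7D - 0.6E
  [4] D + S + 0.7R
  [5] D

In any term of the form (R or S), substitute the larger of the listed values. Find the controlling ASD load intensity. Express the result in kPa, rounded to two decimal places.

(R or S) → R = 2.2 kPa.
[1] 1.0(5.9) + 0.6(4.9) + 0.6(2.2) = 5.90 + 2.94 + 1.32 = 10.16
[2] 1.0(5.9) + 1.0(2.2) = 5.90 + 2.20 = 8.10
[3] 0.7(5.9) - 0.6(4.9) = 4.13 - 2.94 = 1.19
[4] 1.0(5.9) + 1.0(2.0) + 0.7(2.2) = 5.90 + 2.00 + 1.54 = 9.44
[5] 1.0(5.9) = 5.90
Maximum is from combination 1.

10.16 kPa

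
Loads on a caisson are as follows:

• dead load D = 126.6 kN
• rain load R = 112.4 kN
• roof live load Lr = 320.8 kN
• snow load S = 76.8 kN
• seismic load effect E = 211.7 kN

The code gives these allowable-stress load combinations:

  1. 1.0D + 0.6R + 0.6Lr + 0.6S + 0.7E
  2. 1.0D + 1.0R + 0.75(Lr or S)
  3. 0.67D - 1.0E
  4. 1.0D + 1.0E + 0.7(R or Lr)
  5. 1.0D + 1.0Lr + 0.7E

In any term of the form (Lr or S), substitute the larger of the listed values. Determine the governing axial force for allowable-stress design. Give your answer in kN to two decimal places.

(Lr or S) → Lr = 320.8 kN; (R or Lr) → Lr = 320.8 kN.
1. 1.0(126.6) + 0.6(112.4) + 0.6(320.8) + 0.6(76.8) + 0.7(211.7) = 580.79
2. 1.0(126.6) + 1.0(112.4) + 0.75(320.8) = 479.60
3. 0.67(126.6) - 1.0(211.7) = -126.88
4. 1.0(126.6) + 1.0(211.7) + 0.7(320.8) = 562.86
5. 1.0(126.6) + 1.0(320.8) + 0.7(211.7) = 595.59
The controlling combination is 5, giving 595.59 kN.

595.59 kN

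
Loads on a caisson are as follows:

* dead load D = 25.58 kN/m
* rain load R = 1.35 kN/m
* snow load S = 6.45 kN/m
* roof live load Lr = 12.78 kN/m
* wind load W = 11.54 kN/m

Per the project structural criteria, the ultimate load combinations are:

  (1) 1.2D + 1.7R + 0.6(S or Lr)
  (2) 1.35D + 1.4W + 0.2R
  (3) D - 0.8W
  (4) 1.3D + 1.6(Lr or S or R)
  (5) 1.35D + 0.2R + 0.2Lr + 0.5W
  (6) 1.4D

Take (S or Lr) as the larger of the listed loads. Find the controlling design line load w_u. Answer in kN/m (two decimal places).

(S or Lr) → Lr = 12.78 kN/m; (Lr or S or R) → Lr = 12.78 kN/m.
(1) 1.2(25.58) + 1.7(1.35) + 0.6(12.78) = 40.66
(2) 1.35(25.58) + 1.4(11.54) + 0.2(1.35) = 34.53 + 16.16 + 0.27 = 50.96
(3) 1.0(25.58) - 0.8(11.54) = 25.58 - 9.23 = 16.35
(4) 1.3(25.58) + 1.6(12.78) = 33.25 + 20.45 = 53.70
(5) 1.35(25.58) + 0.2(1.35) + 0.2(12.78) + 0.5(11.54) = 34.53 + 0.27 + 2.56 + 5.77 = 43.13
(6) 1.4(25.58) = 35.81
The controlling combination is 4, giving 53.70 kN/m.

53.70 kN/m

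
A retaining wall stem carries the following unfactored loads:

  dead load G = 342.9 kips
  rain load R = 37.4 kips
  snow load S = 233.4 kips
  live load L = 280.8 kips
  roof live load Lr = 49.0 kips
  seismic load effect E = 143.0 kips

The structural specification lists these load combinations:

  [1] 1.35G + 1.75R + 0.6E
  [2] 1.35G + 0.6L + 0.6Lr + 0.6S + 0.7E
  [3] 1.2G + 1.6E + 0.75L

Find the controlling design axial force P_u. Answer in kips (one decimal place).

900.9 kips

[1] 1.35(342.9) + 1.75(37.4) + 0.6(143.0) = 614.2
[2] 1.35(342.9) + 0.6(280.8) + 0.6(49.0) + 0.6(233.4) + 0.7(143.0) = 900.9
[3] 1.2(342.9) + 1.6(143.0) + 0.75(280.8) = 850.9
Combination 2 governs: P_u = 900.9 kips.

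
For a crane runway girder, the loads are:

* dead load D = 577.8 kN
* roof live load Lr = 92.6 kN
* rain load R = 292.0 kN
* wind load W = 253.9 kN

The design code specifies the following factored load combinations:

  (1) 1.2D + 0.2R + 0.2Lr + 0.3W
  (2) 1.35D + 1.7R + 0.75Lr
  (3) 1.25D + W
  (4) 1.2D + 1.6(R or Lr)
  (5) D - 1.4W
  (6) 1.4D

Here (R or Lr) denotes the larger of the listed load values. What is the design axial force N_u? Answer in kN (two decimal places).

(R or Lr) → R = 292.0 kN.
(1) 1.2(577.8) + 0.2(292.0) + 0.2(92.6) + 0.3(253.9) = 846.45
(2) 1.35(577.8) + 1.7(292.0) + 0.75(92.6) = 1345.88
(3) 1.25(577.8) + 1.0(253.9) = 976.15
(4) 1.2(577.8) + 1.6(292.0) = 1160.56
(5) 1.0(577.8) - 1.4(253.9) = 222.34
(6) 1.4(577.8) = 808.92
Combination 2 governs: N_u = 1345.88 kN.

1345.88 kN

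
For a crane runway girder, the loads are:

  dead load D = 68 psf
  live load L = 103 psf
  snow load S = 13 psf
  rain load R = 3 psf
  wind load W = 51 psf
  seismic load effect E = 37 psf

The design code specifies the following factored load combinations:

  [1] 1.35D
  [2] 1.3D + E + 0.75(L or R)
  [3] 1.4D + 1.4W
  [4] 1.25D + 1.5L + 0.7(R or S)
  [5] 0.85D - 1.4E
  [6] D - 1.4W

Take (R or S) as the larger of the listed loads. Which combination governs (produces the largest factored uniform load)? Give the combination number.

Combination 4

(L or R) → L = 103 psf; (R or S) → S = 13 psf.
[1] 1.35(68) = 91.8
[2] 1.3(68) + 1.0(37) + 0.75(103) = 88.4 + 37.0 + 77.3 = 202.7
[3] 1.4(68) + 1.4(51) = 95.2 + 71.4 = 166.6
[4] 1.25(68) + 1.5(103) + 0.7(13) = 85.0 + 154.5 + 9.1 = 248.6
[5] 0.85(68) - 1.4(37) = 57.8 - 51.8 = 6.0
[6] 1.0(68) - 1.4(51) = 68.0 - 71.4 = -3.4
The largest value is 248.6 psf from combination 4.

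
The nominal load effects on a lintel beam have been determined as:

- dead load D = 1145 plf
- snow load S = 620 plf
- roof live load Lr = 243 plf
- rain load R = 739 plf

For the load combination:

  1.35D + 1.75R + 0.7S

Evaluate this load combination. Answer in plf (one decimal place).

3273.0 plf

1.35(1145) + 1.75(739) + 0.7(620) = 3273.0
w_u = 3273.0 plf.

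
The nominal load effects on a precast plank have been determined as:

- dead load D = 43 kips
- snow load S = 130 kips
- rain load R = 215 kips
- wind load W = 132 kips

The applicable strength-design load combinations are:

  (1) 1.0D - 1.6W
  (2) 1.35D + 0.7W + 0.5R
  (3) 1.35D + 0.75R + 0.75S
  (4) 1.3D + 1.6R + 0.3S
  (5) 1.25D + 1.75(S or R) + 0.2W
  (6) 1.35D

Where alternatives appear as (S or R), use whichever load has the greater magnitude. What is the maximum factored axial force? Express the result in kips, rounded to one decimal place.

(S or R) → R = 215 kips.
(1) 1.0(43) - 1.6(132) = 43.0 - 211.2 = -168.2
(2) 1.35(43) + 0.7(132) + 0.5(215) = 58.1 + 92.4 + 107.5 = 258.0
(3) 1.35(43) + 0.75(215) + 0.75(130) = 316.8
(4) 1.3(43) + 1.6(215) + 0.3(130) = 55.9 + 344.0 + 39.0 = 438.9
(5) 1.25(43) + 1.75(215) + 0.2(132) = 456.4
(6) 1.35(43) = 58.1
Maximum is from combination 5.

456.4 kips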